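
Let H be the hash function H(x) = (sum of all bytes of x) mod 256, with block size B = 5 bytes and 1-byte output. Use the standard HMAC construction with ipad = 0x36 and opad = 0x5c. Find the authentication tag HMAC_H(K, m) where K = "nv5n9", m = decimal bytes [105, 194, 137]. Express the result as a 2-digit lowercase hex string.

12

Key "nv5n9" = 6e 76 35 6e 39 is exactly B = 5 bytes: K' = 6e 76 35 6e 39.
K' ⊕ ipad = 58 40 03 58 0f.  K' ⊕ opad = 32 2a 69 32 65.
Inner input = (K'⊕ipad) ∥ m = 58 40 03 58 0f ∥ 69 c2 89.
Inner hash: sum = 88+64+3+88+15+105+194+137 = 694; mod 256 = 182 → b6.
Outer input = (K'⊕opad) ∥ inner = 32 2a 69 32 65 ∥ b6.
Outer hash (tag): sum = 50+42+105+50+101+182 = 530; mod 256 = 18 → 12.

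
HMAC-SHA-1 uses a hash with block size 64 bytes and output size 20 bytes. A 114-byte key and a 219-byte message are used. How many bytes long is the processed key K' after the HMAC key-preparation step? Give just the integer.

64

Key is 114 > 64 bytes, so it is hashed to 20 bytes then zero-padded to 64: |K'| = 64.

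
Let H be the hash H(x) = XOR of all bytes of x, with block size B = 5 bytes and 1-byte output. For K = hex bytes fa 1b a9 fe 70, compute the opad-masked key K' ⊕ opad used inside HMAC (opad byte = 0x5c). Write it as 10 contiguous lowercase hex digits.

a647f5a22c

Key hex bytes fa 1b a9 fe 70 is exactly B = 5 bytes: K' = fa 1b a9 fe 70.
XOR each byte with 0x5c: fa⊕5c=a6, 1b⊕5c=47, a9⊕5c=f5, fe⊕5c=a2, 70⊕5c=2c.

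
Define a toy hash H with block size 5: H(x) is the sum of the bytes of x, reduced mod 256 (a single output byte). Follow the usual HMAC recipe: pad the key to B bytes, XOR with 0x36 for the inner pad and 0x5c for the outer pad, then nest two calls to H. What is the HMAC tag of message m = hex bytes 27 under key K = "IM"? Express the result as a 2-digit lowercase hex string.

Key "IM" = 49 4d is 2 bytes ≤ B = 5; zero-pad to 5 bytes: K' = 49 4d 00 00 00.
K' ⊕ ipad = 7f 7b 36 36 36.  K' ⊕ opad = 15 11 5c 5c 5c.
Inner input = (K'⊕ipad) ∥ m = 7f 7b 36 36 36 ∥ 27.
Inner hash: sum = 127+123+54+54+54+39 = 451; mod 256 = 195 → c3.
Outer input = (K'⊕opad) ∥ inner = 15 11 5c 5c 5c ∥ c3.
Outer hash (tag): sum = 21+17+92+92+92+195 = 509; mod 256 = 253 → fd.

fd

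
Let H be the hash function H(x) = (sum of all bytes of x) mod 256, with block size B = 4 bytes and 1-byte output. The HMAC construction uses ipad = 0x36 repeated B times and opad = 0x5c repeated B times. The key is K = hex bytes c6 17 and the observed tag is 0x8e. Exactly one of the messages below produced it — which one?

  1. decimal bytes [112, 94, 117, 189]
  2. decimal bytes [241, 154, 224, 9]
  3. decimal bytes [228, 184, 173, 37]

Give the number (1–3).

2

Key hex bytes c6 17 is 2 bytes ≤ B = 4; zero-pad to 4 bytes: K' = c6 17 00 00.
K' ⊕ ipad = f0 21 36 36; K' ⊕ opad = 9a 4b 5c 5c.
m1: inner = H(f0 21 36 36 70 5e 75 bd) = 7d; tag = H(9a 4b 5c 5c 7d) = 1a
m2: inner = H(f0 21 36 36 f1 9a e0 09) = f1; tag = H(9a 4b 5c 5c f1) = 8e ← matches
m3: inner = H(f0 21 36 36 e4 b8 ad 25) = eb; tag = H(9a 4b 5c 5c eb) = 88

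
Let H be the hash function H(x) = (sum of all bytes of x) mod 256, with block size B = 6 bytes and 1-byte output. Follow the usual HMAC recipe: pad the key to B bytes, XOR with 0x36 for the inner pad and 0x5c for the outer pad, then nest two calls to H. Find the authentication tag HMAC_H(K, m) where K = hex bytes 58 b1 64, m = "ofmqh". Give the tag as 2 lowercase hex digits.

Key hex bytes 58 b1 64 is 3 bytes ≤ B = 6; zero-pad to 6 bytes: K' = 58 b1 64 00 00 00.
K' ⊕ ipad = 6e 87 52 36 36 36.  K' ⊕ opad = 04 ed 38 5c 5c 5c.
Inner input = (K'⊕ipad) ∥ m = 6e 87 52 36 36 36 ∥ 6f 66 6d 71 68.
Inner hash: sum = 110+135+82+54+54+54+111+102+109+113+104 = 1028; mod 256 = 4 → 04.
Outer input = (K'⊕opad) ∥ inner = 04 ed 38 5c 5c 5c ∥ 04.
Outer hash (tag): sum = 4+237+56+92+92+92+4 = 577; mod 256 = 65 → 41.

41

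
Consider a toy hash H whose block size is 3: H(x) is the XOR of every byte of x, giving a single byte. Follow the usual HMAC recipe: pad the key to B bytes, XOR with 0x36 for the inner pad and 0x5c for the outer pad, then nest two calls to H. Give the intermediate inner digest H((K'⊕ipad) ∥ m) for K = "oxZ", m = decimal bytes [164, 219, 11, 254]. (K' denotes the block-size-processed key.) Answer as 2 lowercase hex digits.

Key "oxZ" = 6f 78 5a is exactly B = 3 bytes: K' = 6f 78 5a.
K' ⊕ ipad = 59 4e 6c.
Inner input = 59 4e 6c ∥ a4 db 0b fe.
Inner hash: XOR 59⊕4e⊕6c⊕a4⊕db⊕0b⊕fe = f1.

f1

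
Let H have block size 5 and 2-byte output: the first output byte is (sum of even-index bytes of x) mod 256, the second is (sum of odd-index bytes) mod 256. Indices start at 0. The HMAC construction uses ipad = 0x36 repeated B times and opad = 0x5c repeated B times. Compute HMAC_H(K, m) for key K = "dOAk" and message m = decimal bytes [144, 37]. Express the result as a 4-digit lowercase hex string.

Key "dOAk" = 64 4f 41 6b is 4 bytes ≤ B = 5; zero-pad to 5 bytes: K' = 64 4f 41 6b 00.
K' ⊕ ipad = 52 79 77 5d 36.  K' ⊕ opad = 38 13 1d 37 5c.
Inner input = (K'⊕ipad) ∥ m = 52 79 77 5d 36 ∥ 90 25.
Inner hash: even-index sum = 292 mod 256 = 36; odd-index sum = 358 mod 256 = 102 → 24 66.
Outer input = (K'⊕opad) ∥ inner = 38 13 1d 37 5c ∥ 24 66.
Outer hash (tag): even-index sum = 279 mod 256 = 23; odd-index sum = 110 mod 256 = 110 → 17 6e.

176e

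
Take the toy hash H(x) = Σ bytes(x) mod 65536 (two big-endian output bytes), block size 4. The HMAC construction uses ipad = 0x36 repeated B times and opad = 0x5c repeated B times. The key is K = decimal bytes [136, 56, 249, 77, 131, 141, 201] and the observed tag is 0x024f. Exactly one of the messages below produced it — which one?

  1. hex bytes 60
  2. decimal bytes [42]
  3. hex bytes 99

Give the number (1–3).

2

Key decimal bytes [136, 56, 249, 77, 131, 141, 201] = 88 38 f9 4d 83 8d c9 is 7 bytes > B = 4, so hash it first: H(key) = 03 df, then zero-pad to 4 bytes: K' = 03 df 00 00.
K' ⊕ ipad = 35 e9 36 36; K' ⊕ opad = 5f 83 5c 5c.
m1: inner = H(35 e9 36 36 60) = 01 ea; tag = H(5f 83 5c 5c 01 ea) = 0285
m2: inner = H(35 e9 36 36 2a) = 01 b4; tag = H(5f 83 5c 5c 01 b4) = 024f ← matches
m3: inner = H(35 e9 36 36 99) = 02 23; tag = H(5f 83 5c 5c 02 23) = 01bf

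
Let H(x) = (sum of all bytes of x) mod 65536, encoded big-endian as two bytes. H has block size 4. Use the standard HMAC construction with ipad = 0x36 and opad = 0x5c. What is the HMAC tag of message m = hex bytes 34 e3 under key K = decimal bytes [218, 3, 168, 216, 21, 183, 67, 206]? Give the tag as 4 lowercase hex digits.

0238

Key decimal bytes [218, 3, 168, 216, 21, 183, 67, 206] = da 03 a8 d8 15 b7 43 ce is 8 bytes > B = 4, so hash it first: H(key) = 04 3a, then zero-pad to 4 bytes: K' = 04 3a 00 00.
K' ⊕ ipad = 32 0c 36 36.  K' ⊕ opad = 58 66 5c 5c.
Inner input = (K'⊕ipad) ∥ m = 32 0c 36 36 ∥ 34 e3.
Inner hash: sum = 50+12+54+54+52+227 = 449 → 01 c1.
Outer input = (K'⊕opad) ∥ inner = 58 66 5c 5c ∥ 01 c1.
Outer hash (tag): sum = 88+102+92+92+1+193 = 568 → 02 38.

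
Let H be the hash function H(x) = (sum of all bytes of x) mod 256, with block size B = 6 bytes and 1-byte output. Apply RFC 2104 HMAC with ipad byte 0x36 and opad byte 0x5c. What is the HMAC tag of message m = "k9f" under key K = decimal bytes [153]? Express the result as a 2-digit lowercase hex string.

58

Key decimal bytes [153] = 99 is 1 byte ≤ B = 6; zero-pad to 6 bytes: K' = 99 00 00 00 00 00.
K' ⊕ ipad = af 36 36 36 36 36.  K' ⊕ opad = c5 5c 5c 5c 5c 5c.
Inner input = (K'⊕ipad) ∥ m = af 36 36 36 36 36 ∥ 6b 39 66.
Inner hash: sum = 175+54+54+54+54+54+107+57+102 = 711; mod 256 = 199 → c7.
Outer input = (K'⊕opad) ∥ inner = c5 5c 5c 5c 5c 5c ∥ c7.
Outer hash (tag): sum = 197+92+92+92+92+92+199 = 856; mod 256 = 88 → 58.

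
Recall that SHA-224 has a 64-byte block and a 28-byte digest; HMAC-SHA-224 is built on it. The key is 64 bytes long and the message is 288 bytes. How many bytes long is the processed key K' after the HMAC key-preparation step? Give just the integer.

Key is 64 ≤ 64 bytes, zero-padded: |K'| = 64.

64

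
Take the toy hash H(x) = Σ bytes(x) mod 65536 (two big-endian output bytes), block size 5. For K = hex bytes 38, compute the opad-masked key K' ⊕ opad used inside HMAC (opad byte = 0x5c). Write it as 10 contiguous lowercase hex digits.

Key hex bytes 38 is 1 byte ≤ B = 5; zero-pad to 5 bytes: K' = 38 00 00 00 00.
XOR each byte with 0x5c: 38⊕5c=64, 00⊕5c=5c, 00⊕5c=5c, 00⊕5c=5c, 00⊕5c=5c.

645c5c5c5c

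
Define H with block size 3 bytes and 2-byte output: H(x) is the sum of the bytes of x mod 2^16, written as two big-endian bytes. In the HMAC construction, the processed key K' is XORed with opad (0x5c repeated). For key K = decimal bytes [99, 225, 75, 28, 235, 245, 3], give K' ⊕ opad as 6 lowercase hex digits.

Key decimal bytes [99, 225, 75, 28, 235, 245, 3] = 63 e1 4b 1c eb f5 03 is 7 bytes > B = 3, so hash it first: H(key) = 03 8e, then zero-pad to 3 bytes: K' = 03 8e 00.
XOR each byte with 0x5c: 03⊕5c=5f, 8e⊕5c=d2, 00⊕5c=5c.

5fd25c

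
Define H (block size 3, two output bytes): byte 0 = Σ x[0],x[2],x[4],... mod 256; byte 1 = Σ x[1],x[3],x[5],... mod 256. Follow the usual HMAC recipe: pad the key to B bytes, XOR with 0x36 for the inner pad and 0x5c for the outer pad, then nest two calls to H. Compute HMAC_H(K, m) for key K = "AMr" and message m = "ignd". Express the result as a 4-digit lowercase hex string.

Key "AMr" = 41 4d 72 is exactly B = 3 bytes: K' = 41 4d 72.
K' ⊕ ipad = 77 7b 44.  K' ⊕ opad = 1d 11 2e.
Inner input = (K'⊕ipad) ∥ m = 77 7b 44 ∥ 69 67 6e 64.
Inner hash: even-index sum = 390 mod 256 = 134; odd-index sum = 338 mod 256 = 82 → 86 52.
Outer input = (K'⊕opad) ∥ inner = 1d 11 2e ∥ 86 52.
Outer hash (tag): even-index sum = 157 mod 256 = 157; odd-index sum = 151 mod 256 = 151 → 9d 97.

9d97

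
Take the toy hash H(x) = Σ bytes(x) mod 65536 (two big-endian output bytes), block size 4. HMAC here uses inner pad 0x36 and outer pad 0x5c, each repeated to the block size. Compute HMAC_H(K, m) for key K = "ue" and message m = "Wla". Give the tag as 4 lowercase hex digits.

Key "ue" = 75 65 is 2 bytes ≤ B = 4; zero-pad to 4 bytes: K' = 75 65 00 00.
K' ⊕ ipad = 43 53 36 36.  K' ⊕ opad = 29 39 5c 5c.
Inner input = (K'⊕ipad) ∥ m = 43 53 36 36 ∥ 57 6c 61.
Inner hash: sum = 67+83+54+54+87+108+97 = 550 → 02 26.
Outer input = (K'⊕opad) ∥ inner = 29 39 5c 5c ∥ 02 26.
Outer hash (tag): sum = 41+57+92+92+2+38 = 322 → 01 42.

0142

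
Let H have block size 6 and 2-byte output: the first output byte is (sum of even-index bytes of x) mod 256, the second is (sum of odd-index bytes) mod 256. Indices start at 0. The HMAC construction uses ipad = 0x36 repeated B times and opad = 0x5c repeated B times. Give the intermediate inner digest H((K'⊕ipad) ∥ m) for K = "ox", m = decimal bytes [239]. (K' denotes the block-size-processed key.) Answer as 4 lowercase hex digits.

b4ba

Key "ox" = 6f 78 is 2 bytes ≤ B = 6; zero-pad to 6 bytes: K' = 6f 78 00 00 00 00.
K' ⊕ ipad = 59 4e 36 36 36 36.
Inner input = 59 4e 36 36 36 36 ∥ ef.
Inner hash: even-index sum = 436 mod 256 = 180; odd-index sum = 186 mod 256 = 186 → b4 ba.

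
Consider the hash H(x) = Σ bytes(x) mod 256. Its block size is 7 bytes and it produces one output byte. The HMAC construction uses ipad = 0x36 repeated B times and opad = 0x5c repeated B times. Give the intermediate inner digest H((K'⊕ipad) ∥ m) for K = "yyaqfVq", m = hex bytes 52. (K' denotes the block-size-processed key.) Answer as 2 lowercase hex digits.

Key "yyaqfVq" = 79 79 61 71 66 56 71 is exactly B = 7 bytes: K' = 79 79 61 71 66 56 71.
K' ⊕ ipad = 4f 4f 57 47 50 60 47.
Inner input = 4f 4f 57 47 50 60 47 ∥ 52.
Inner hash: sum = 79+79+87+71+80+96+71+82 = 645; mod 256 = 133 → 85.

85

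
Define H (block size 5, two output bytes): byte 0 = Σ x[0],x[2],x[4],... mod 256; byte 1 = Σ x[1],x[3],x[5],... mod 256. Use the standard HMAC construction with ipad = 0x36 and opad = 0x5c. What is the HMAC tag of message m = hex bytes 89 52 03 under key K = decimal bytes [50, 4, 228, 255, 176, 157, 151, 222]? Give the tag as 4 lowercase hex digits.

Key decimal bytes [50, 4, 228, 255, 176, 157, 151, 222] = 32 04 e4 ff b0 9d 97 de is 8 bytes > B = 5, so hash it first: H(key) = 5d 7e, then zero-pad to 5 bytes: K' = 5d 7e 00 00 00.
K' ⊕ ipad = 6b 48 36 36 36.  K' ⊕ opad = 01 22 5c 5c 5c.
Inner input = (K'⊕ipad) ∥ m = 6b 48 36 36 36 ∥ 89 52 03.
Inner hash: even-index sum = 297 mod 256 = 41; odd-index sum = 266 mod 256 = 10 → 29 0a.
Outer input = (K'⊕opad) ∥ inner = 01 22 5c 5c 5c ∥ 29 0a.
Outer hash (tag): even-index sum = 195 mod 256 = 195; odd-index sum = 167 mod 256 = 167 → c3 a7.

c3a7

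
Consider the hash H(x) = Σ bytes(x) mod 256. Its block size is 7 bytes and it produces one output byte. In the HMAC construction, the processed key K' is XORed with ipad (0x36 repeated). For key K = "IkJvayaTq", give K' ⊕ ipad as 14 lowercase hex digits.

Key "IkJvayaTq" = 49 6b 4a 76 61 79 61 54 71 is 9 bytes > B = 7, so hash it first: H(key) = 74, then zero-pad to 7 bytes: K' = 74 00 00 00 00 00 00.
XOR each byte with 0x36: 74⊕36=42, 00⊕36=36, 00⊕36=36, 00⊕36=36, 00⊕36=36, 00⊕36=36, 00⊕36=36.

42363636363636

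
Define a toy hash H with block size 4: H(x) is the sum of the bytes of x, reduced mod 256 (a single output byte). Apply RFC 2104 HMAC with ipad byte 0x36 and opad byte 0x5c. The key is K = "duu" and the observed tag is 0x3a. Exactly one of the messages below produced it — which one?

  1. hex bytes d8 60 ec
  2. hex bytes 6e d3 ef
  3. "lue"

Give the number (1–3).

Key "duu" = 64 75 75 is 3 bytes ≤ B = 4; zero-pad to 4 bytes: K' = 64 75 75 00.
K' ⊕ ipad = 52 43 43 36; K' ⊕ opad = 38 29 29 5c.
m1: inner = H(52 43 43 36 d8 60 ec) = 32; tag = H(38 29 29 5c 32) = 18
m2: inner = H(52 43 43 36 6e d3 ef) = 3e; tag = H(38 29 29 5c 3e) = 24
m3: inner = H(52 43 43 36 6c 75 65) = 54; tag = H(38 29 29 5c 54) = 3a ← matches

3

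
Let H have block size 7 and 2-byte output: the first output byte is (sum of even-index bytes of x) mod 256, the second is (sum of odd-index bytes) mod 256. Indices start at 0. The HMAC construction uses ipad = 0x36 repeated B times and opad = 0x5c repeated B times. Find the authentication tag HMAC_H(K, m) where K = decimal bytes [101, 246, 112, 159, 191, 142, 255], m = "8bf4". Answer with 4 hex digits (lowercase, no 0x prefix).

aac0

Key decimal bytes [101, 246, 112, 159, 191, 142, 255] = 65 f6 70 9f bf 8e ff is exactly B = 7 bytes: K' = 65 f6 70 9f bf 8e ff.
K' ⊕ ipad = 53 c0 46 a9 89 b8 c9.  K' ⊕ opad = 39 aa 2c c3 e3 d2 a3.
Inner input = (K'⊕ipad) ∥ m = 53 c0 46 a9 89 b8 c9 ∥ 38 62 66 34.
Inner hash: even-index sum = 641 mod 256 = 129; odd-index sum = 703 mod 256 = 191 → 81 bf.
Outer input = (K'⊕opad) ∥ inner = 39 aa 2c c3 e3 d2 a3 ∥ 81 bf.
Outer hash (tag): even-index sum = 682 mod 256 = 170; odd-index sum = 704 mod 256 = 192 → aa c0.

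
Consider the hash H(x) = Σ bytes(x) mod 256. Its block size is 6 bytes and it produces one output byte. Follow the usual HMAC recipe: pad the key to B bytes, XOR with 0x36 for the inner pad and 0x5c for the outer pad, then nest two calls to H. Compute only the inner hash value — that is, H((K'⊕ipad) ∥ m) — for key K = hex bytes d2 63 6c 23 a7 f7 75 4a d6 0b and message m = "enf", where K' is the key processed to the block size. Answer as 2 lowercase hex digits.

Key hex bytes d2 63 6c 23 a7 f7 75 4a d6 0b is 10 bytes > B = 6, so hash it first: H(key) = 02, then zero-pad to 6 bytes: K' = 02 00 00 00 00 00.
K' ⊕ ipad = 34 36 36 36 36 36.
Inner input = 34 36 36 36 36 36 ∥ 65 6e 66.
Inner hash: sum = 52+54+54+54+54+54+101+110+102 = 635; mod 256 = 123 → 7b.

7b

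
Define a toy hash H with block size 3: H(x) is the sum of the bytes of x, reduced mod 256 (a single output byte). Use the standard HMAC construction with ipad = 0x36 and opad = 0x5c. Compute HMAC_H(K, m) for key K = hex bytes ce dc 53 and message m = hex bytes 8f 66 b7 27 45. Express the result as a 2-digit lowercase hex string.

Key hex bytes ce dc 53 is exactly B = 3 bytes: K' = ce dc 53.
K' ⊕ ipad = f8 ea 65.  K' ⊕ opad = 92 80 0f.
Inner input = (K'⊕ipad) ∥ m = f8 ea 65 ∥ 8f 66 b7 27 45.
Inner hash: sum = 248+234+101+143+102+183+39+69 = 1119; mod 256 = 95 → 5f.
Outer input = (K'⊕opad) ∥ inner = 92 80 0f ∥ 5f.
Outer hash (tag): sum = 146+128+15+95 = 384; mod 256 = 128 → 80.

80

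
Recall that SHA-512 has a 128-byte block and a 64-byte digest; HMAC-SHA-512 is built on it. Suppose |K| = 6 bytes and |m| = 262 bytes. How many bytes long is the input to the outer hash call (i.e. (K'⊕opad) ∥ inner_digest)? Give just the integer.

Key is 6 ≤ 128 bytes, zero-padded: |K'| = 128.
Outer input = (K'⊕opad) ∥ H(inner) → 128 + 64 = 192 bytes.

192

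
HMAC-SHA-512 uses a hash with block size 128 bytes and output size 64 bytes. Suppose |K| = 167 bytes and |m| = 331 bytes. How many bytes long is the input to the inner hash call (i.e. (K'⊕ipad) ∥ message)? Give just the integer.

Key is 167 > 128 bytes, so it is hashed to 64 bytes then zero-padded to 128: |K'| = 128.
Inner input = (K'⊕ipad) ∥ m → 128 + 331 = 459 bytes.

459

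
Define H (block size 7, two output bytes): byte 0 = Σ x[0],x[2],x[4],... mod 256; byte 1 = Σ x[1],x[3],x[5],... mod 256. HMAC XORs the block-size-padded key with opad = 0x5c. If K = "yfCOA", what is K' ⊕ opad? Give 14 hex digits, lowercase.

Key "yfCOA" = 79 66 43 4f 41 is 5 bytes ≤ B = 7; zero-pad to 7 bytes: K' = 79 66 43 4f 41 00 00.
XOR each byte with 0x5c: 79⊕5c=25, 66⊕5c=3a, 43⊕5c=1f, 4f⊕5c=13, 41⊕5c=1d, 00⊕5c=5c, 00⊕5c=5c.

253a1f131d5c5c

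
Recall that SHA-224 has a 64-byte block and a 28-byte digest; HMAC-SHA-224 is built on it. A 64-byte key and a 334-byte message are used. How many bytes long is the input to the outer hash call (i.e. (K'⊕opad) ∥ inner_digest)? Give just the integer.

92

Key is 64 ≤ 64 bytes, zero-padded: |K'| = 64.
Outer input = (K'⊕opad) ∥ H(inner) → 64 + 28 = 92 bytes.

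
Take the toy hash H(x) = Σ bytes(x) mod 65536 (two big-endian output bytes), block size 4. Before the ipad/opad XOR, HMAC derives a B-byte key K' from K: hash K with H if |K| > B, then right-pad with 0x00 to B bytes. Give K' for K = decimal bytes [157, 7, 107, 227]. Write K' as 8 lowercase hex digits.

Key decimal bytes [157, 7, 107, 227] = 9d 07 6b e3 is exactly B = 4 bytes: K' = 9d 07 6b e3.

9d076be3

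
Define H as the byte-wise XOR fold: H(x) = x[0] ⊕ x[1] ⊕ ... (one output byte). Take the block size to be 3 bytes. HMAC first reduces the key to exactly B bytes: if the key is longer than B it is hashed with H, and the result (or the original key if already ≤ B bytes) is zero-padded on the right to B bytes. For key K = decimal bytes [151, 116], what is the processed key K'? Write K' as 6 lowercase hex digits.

977400

Key decimal bytes [151, 116] = 97 74 is 2 bytes ≤ B = 3; zero-pad to 3 bytes: K' = 97 74 00.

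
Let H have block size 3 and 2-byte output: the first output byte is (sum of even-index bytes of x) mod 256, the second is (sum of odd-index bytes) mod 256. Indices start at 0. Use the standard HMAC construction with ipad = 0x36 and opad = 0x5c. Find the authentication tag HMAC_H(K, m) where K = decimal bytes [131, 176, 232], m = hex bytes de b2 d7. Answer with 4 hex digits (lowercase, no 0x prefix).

Key decimal bytes [131, 176, 232] = 83 b0 e8 is exactly B = 3 bytes: K' = 83 b0 e8.
K' ⊕ ipad = b5 86 de.  K' ⊕ opad = df ec b4.
Inner input = (K'⊕ipad) ∥ m = b5 86 de ∥ de b2 d7.
Inner hash: even-index sum = 581 mod 256 = 69; odd-index sum = 571 mod 256 = 59 → 45 3b.
Outer input = (K'⊕opad) ∥ inner = df ec b4 ∥ 45 3b.
Outer hash (tag): even-index sum = 462 mod 256 = 206; odd-index sum = 305 mod 256 = 49 → ce 31.

ce31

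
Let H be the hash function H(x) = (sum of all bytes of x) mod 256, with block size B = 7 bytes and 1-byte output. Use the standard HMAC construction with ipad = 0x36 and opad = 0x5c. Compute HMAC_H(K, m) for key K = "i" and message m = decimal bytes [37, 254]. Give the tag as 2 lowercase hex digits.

Key "i" = 69 is 1 byte ≤ B = 7; zero-pad to 7 bytes: K' = 69 00 00 00 00 00 00.
K' ⊕ ipad = 5f 36 36 36 36 36 36.  K' ⊕ opad = 35 5c 5c 5c 5c 5c 5c.
Inner input = (K'⊕ipad) ∥ m = 5f 36 36 36 36 36 36 ∥ 25 fe.
Inner hash: sum = 95+54+54+54+54+54+54+37+254 = 710; mod 256 = 198 → c6.
Outer input = (K'⊕opad) ∥ inner = 35 5c 5c 5c 5c 5c 5c ∥ c6.
Outer hash (tag): sum = 53+92+92+92+92+92+92+198 = 803; mod 256 = 35 → 23.

23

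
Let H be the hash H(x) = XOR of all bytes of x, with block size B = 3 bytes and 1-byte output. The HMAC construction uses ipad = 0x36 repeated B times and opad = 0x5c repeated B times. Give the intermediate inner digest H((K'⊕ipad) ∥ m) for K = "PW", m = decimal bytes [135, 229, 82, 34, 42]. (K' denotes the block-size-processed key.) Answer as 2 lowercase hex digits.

09

Key "PW" = 50 57 is 2 bytes ≤ B = 3; zero-pad to 3 bytes: K' = 50 57 00.
K' ⊕ ipad = 66 61 36.
Inner input = 66 61 36 ∥ 87 e5 52 22 2a.
Inner hash: XOR 66⊕61⊕36⊕87⊕e5⊕52⊕22⊕2a = 09.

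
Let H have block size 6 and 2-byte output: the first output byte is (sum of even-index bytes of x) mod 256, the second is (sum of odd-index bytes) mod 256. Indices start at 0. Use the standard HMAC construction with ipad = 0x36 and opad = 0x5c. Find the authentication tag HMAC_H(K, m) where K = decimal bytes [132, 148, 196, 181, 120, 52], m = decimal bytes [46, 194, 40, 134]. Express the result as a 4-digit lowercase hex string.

dc88

Key decimal bytes [132, 148, 196, 181, 120, 52] = 84 94 c4 b5 78 34 is exactly B = 6 bytes: K' = 84 94 c4 b5 78 34.
K' ⊕ ipad = b2 a2 f2 83 4e 02.  K' ⊕ opad = d8 c8 98 e9 24 68.
Inner input = (K'⊕ipad) ∥ m = b2 a2 f2 83 4e 02 ∥ 2e c2 28 86.
Inner hash: even-index sum = 584 mod 256 = 72; odd-index sum = 623 mod 256 = 111 → 48 6f.
Outer input = (K'⊕opad) ∥ inner = d8 c8 98 e9 24 68 ∥ 48 6f.
Outer hash (tag): even-index sum = 476 mod 256 = 220; odd-index sum = 648 mod 256 = 136 → dc 88.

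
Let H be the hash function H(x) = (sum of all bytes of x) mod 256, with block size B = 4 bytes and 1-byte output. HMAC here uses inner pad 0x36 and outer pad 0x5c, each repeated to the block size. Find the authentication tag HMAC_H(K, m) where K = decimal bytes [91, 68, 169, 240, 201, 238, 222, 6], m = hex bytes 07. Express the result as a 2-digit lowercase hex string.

Key decimal bytes [91, 68, 169, 240, 201, 238, 222, 6] = 5b 44 a9 f0 c9 ee de 06 is 8 bytes > B = 4, so hash it first: H(key) = d3, then zero-pad to 4 bytes: K' = d3 00 00 00.
K' ⊕ ipad = e5 36 36 36.  K' ⊕ opad = 8f 5c 5c 5c.
Inner input = (K'⊕ipad) ∥ m = e5 36 36 36 ∥ 07.
Inner hash: sum = 229+54+54+54+7 = 398; mod 256 = 142 → 8e.
Outer input = (K'⊕opad) ∥ inner = 8f 5c 5c 5c ∥ 8e.
Outer hash (tag): sum = 143+92+92+92+142 = 561; mod 256 = 49 → 31.

31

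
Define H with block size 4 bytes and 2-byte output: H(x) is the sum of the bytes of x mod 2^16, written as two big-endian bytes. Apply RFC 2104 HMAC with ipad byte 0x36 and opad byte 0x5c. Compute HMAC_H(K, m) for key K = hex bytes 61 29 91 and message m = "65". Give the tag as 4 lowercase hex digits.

Key hex bytes 61 29 91 is 3 bytes ≤ B = 4; zero-pad to 4 bytes: K' = 61 29 91 00.
K' ⊕ ipad = 57 1f a7 36.  K' ⊕ opad = 3d 75 cd 5c.
Inner input = (K'⊕ipad) ∥ m = 57 1f a7 36 ∥ 36 35.
Inner hash: sum = 87+31+167+54+54+53 = 446 → 01 be.
Outer input = (K'⊕opad) ∥ inner = 3d 75 cd 5c ∥ 01 be.
Outer hash (tag): sum = 61+117+205+92+1+190 = 666 → 02 9a.

029a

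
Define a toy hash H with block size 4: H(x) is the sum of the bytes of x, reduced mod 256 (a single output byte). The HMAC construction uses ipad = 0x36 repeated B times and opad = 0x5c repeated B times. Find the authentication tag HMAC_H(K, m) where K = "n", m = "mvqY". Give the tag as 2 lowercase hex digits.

Key "n" = 6e is 1 byte ≤ B = 4; zero-pad to 4 bytes: K' = 6e 00 00 00.
K' ⊕ ipad = 58 36 36 36.  K' ⊕ opad = 32 5c 5c 5c.
Inner input = (K'⊕ipad) ∥ m = 58 36 36 36 ∥ 6d 76 71 59.
Inner hash: sum = 88+54+54+54+109+118+113+89 = 679; mod 256 = 167 → a7.
Outer input = (K'⊕opad) ∥ inner = 32 5c 5c 5c ∥ a7.
Outer hash (tag): sum = 50+92+92+92+167 = 493; mod 256 = 237 → ed.

ed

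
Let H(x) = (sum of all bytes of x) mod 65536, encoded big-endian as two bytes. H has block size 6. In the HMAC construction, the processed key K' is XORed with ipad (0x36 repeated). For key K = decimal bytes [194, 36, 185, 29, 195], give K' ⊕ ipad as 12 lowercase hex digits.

Key decimal bytes [194, 36, 185, 29, 195] = c2 24 b9 1d c3 is 5 bytes ≤ B = 6; zero-pad to 6 bytes: K' = c2 24 b9 1d c3 00.
XOR each byte with 0x36: c2⊕36=f4, 24⊕36=12, b9⊕36=8f, 1d⊕36=2b, c3⊕36=f5, 00⊕36=36.

f4128f2bf536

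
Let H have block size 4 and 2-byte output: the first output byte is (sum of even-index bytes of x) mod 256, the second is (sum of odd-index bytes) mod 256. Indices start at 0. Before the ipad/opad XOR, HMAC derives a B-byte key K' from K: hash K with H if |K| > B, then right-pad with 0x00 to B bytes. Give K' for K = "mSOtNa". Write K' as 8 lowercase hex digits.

|K| = 6 > B = 4, so first hash the key.
H(K): even-index sum = 266 mod 256 = 10; odd-index sum = 296 mod 256 = 40 → 0a 28.
Zero-pad H(K) = 0a 28 to 4 bytes: K' = 0a 28 00 00.

0a280000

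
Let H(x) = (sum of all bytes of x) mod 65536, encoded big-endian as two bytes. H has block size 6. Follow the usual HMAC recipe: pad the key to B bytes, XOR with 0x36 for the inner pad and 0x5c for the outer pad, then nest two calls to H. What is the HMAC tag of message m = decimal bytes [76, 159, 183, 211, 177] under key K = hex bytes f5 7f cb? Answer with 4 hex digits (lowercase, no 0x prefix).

Key hex bytes f5 7f cb is 3 bytes ≤ B = 6; zero-pad to 6 bytes: K' = f5 7f cb 00 00 00.
K' ⊕ ipad = c3 49 fd 36 36 36.  K' ⊕ opad = a9 23 97 5c 5c 5c.
Inner input = (K'⊕ipad) ∥ m = c3 49 fd 36 36 36 ∥ 4c 9f b7 d3 b1.
Inner hash: sum = 195+73+253+54+54+54+76+159+183+211+177 = 1489 → 05 d1.
Outer input = (K'⊕opad) ∥ inner = a9 23 97 5c 5c 5c ∥ 05 d1.
Outer hash (tag): sum = 169+35+151+92+92+92+5+209 = 845 → 03 4d.

034d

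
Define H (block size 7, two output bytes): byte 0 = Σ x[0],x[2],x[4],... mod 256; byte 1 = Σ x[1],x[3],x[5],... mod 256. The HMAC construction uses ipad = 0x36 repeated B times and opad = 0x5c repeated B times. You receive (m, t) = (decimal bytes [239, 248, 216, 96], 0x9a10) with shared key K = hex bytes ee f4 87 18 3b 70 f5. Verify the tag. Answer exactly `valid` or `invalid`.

Key hex bytes ee f4 87 18 3b 70 f5 is exactly B = 7 bytes: K' = ee f4 87 18 3b 70 f5.
K' ⊕ ipad = d8 c2 b1 2e 0d 46 c3; K' ⊕ opad = b2 a8 db 44 67 2c a9.
Inner hash: even-index sum = 945 mod 256 = 177; odd-index sum = 765 mod 256 = 253 → b1 fd.
Outer hash (recomputed tag): even-index sum = 922 mod 256 = 154; odd-index sum = 457 mod 256 = 201 → 9a c9.
Recomputed tag = 9ac9; claimed = 9a10 → mismatch.

invalid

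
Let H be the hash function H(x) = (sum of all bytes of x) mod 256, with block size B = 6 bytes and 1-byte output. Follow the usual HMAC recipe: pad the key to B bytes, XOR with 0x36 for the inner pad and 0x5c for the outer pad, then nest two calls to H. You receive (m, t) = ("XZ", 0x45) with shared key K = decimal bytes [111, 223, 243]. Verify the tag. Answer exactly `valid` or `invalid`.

Key decimal bytes [111, 223, 243] = 6f df f3 is 3 bytes ≤ B = 6; zero-pad to 6 bytes: K' = 6f df f3 00 00 00.
K' ⊕ ipad = 59 e9 c5 36 36 36; K' ⊕ opad = 33 83 af 5c 5c 5c.
Inner hash: sum = 89+233+197+54+54+54+88+90 = 859; mod 256 = 91 → 5b.
Outer hash (recomputed tag): sum = 51+131+175+92+92+92+91 = 724; mod 256 = 212 → d4.
Recomputed tag = d4; claimed = 45 → mismatch.

invalid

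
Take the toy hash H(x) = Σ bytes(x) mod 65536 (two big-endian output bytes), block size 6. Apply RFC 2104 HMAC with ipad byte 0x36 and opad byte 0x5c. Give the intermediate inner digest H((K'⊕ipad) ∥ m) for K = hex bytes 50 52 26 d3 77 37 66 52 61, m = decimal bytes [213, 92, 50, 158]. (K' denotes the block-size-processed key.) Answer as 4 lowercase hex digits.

0362

Key hex bytes 50 52 26 d3 77 37 66 52 61 is 9 bytes > B = 6, so hash it first: H(key) = 03 62, then zero-pad to 6 bytes: K' = 03 62 00 00 00 00.
K' ⊕ ipad = 35 54 36 36 36 36.
Inner input = 35 54 36 36 36 36 ∥ d5 5c 32 9e.
Inner hash: sum = 53+84+54+54+54+54+213+92+50+158 = 866 → 03 62.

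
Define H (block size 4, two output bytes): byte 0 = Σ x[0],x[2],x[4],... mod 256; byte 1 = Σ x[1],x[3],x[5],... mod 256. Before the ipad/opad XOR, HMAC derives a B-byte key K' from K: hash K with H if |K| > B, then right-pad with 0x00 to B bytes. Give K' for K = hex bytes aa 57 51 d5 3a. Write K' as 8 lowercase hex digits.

352c0000

|K| = 5 > B = 4, so first hash the key.
H(K): even-index sum = 309 mod 256 = 53; odd-index sum = 300 mod 256 = 44 → 35 2c.
Zero-pad H(K) = 35 2c to 4 bytes: K' = 35 2c 00 00.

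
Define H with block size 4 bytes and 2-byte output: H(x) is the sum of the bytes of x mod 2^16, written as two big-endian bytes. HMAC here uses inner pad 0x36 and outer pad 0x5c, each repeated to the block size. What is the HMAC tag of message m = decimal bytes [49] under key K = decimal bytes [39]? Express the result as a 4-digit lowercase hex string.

0273

Key decimal bytes [39] = 27 is 1 byte ≤ B = 4; zero-pad to 4 bytes: K' = 27 00 00 00.
K' ⊕ ipad = 11 36 36 36.  K' ⊕ opad = 7b 5c 5c 5c.
Inner input = (K'⊕ipad) ∥ m = 11 36 36 36 ∥ 31.
Inner hash: sum = 17+54+54+54+49 = 228 → 00 e4.
Outer input = (K'⊕opad) ∥ inner = 7b 5c 5c 5c ∥ 00 e4.
Outer hash (tag): sum = 123+92+92+92+0+228 = 627 → 02 73.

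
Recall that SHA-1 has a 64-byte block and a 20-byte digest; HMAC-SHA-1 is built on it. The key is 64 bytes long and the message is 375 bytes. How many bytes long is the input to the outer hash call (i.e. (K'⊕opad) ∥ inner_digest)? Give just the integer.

84

Key is 64 ≤ 64 bytes, zero-padded: |K'| = 64.
Outer input = (K'⊕opad) ∥ H(inner) → 64 + 20 = 84 bytes.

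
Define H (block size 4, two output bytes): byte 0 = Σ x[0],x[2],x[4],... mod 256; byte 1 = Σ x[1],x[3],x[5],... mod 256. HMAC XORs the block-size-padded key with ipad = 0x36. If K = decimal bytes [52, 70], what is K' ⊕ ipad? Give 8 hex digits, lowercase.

02703636

Key decimal bytes [52, 70] = 34 46 is 2 bytes ≤ B = 4; zero-pad to 4 bytes: K' = 34 46 00 00.
XOR each byte with 0x36: 34⊕36=02, 46⊕36=70, 00⊕36=36, 00⊕36=36.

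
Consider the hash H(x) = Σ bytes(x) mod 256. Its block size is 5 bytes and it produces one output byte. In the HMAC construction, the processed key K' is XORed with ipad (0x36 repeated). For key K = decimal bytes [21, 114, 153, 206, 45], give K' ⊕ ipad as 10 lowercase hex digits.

2344aff81b

Key decimal bytes [21, 114, 153, 206, 45] = 15 72 99 ce 2d is exactly B = 5 bytes: K' = 15 72 99 ce 2d.
XOR each byte with 0x36: 15⊕36=23, 72⊕36=44, 99⊕36=af, ce⊕36=f8, 2d⊕36=1b.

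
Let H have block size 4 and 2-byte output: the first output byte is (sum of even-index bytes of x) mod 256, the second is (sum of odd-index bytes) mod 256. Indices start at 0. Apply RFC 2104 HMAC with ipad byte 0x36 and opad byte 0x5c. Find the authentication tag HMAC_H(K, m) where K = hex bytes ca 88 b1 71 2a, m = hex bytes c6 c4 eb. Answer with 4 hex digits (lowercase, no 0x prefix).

Key hex bytes ca 88 b1 71 2a is 5 bytes > B = 4, so hash it first: H(key) = a5 f9, then zero-pad to 4 bytes: K' = a5 f9 00 00.
K' ⊕ ipad = 93 cf 36 36.  K' ⊕ opad = f9 a5 5c 5c.
Inner input = (K'⊕ipad) ∥ m = 93 cf 36 36 ∥ c6 c4 eb.
Inner hash: even-index sum = 634 mod 256 = 122; odd-index sum = 457 mod 256 = 201 → 7a c9.
Outer input = (K'⊕opad) ∥ inner = f9 a5 5c 5c ∥ 7a c9.
Outer hash (tag): even-index sum = 463 mod 256 = 207; odd-index sum = 458 mod 256 = 202 → cf ca.

cfca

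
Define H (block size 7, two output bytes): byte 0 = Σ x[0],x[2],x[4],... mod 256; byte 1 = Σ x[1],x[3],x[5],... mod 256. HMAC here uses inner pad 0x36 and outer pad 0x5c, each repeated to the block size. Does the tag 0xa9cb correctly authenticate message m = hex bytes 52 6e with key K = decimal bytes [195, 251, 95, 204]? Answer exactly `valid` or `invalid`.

valid

Key decimal bytes [195, 251, 95, 204] = c3 fb 5f cc is 4 bytes ≤ B = 7; zero-pad to 7 bytes: K' = c3 fb 5f cc 00 00 00.
K' ⊕ ipad = f5 cd 69 fa 36 36 36; K' ⊕ opad = 9f a7 03 90 5c 5c 5c.
Inner hash: even-index sum = 568 mod 256 = 56; odd-index sum = 591 mod 256 = 79 → 38 4f.
Outer hash (recomputed tag): even-index sum = 425 mod 256 = 169; odd-index sum = 459 mod 256 = 203 → a9 cb.
Recomputed tag = a9cb; claimed = a9cb → match.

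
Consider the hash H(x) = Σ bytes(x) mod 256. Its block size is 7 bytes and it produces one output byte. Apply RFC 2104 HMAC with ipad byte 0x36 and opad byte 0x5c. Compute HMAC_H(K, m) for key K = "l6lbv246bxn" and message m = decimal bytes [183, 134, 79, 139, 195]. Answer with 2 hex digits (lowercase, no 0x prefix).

Key "l6lbv246bxn" = 6c 36 6c 62 76 32 34 36 62 78 6e is 11 bytes > B = 7, so hash it first: H(key) = ca, then zero-pad to 7 bytes: K' = ca 00 00 00 00 00 00.
K' ⊕ ipad = fc 36 36 36 36 36 36.  K' ⊕ opad = 96 5c 5c 5c 5c 5c 5c.
Inner input = (K'⊕ipad) ∥ m = fc 36 36 36 36 36 36 ∥ b7 86 4f 8b c3.
Inner hash: sum = 252+54+54+54+54+54+54+183+134+79+139+195 = 1306; mod 256 = 26 → 1a.
Outer input = (K'⊕opad) ∥ inner = 96 5c 5c 5c 5c 5c 5c ∥ 1a.
Outer hash (tag): sum = 150+92+92+92+92+92+92+26 = 728; mod 256 = 216 → d8.

d8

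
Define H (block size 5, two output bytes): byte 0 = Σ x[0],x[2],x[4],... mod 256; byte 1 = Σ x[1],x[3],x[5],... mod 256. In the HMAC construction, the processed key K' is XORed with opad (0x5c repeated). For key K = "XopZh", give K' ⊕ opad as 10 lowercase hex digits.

04332c0634

Key "XopZh" = 58 6f 70 5a 68 is exactly B = 5 bytes: K' = 58 6f 70 5a 68.
XOR each byte with 0x5c: 58⊕5c=04, 6f⊕5c=33, 70⊕5c=2c, 5a⊕5c=06, 68⊕5c=34.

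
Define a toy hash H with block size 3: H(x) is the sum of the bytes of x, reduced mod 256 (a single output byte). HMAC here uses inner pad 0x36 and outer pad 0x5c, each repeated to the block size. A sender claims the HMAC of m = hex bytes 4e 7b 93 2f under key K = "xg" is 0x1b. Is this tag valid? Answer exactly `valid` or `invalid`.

valid

Key "xg" = 78 67 is 2 bytes ≤ B = 3; zero-pad to 3 bytes: K' = 78 67 00.
K' ⊕ ipad = 4e 51 36; K' ⊕ opad = 24 3b 5c.
Inner hash: sum = 78+81+54+78+123+147+47 = 608; mod 256 = 96 → 60.
Outer hash (recomputed tag): sum = 36+59+92+96 = 283; mod 256 = 27 → 1b.
Recomputed tag = 1b; claimed = 1b → match.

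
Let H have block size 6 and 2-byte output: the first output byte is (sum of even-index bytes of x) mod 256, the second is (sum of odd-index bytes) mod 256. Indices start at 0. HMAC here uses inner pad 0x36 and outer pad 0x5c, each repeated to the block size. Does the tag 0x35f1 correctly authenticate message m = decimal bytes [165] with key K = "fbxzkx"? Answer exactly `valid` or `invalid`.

invalid

Key "fbxzkx" = 66 62 78 7a 6b 78 is exactly B = 6 bytes: K' = 66 62 78 7a 6b 78.
K' ⊕ ipad = 50 54 4e 4c 5d 4e; K' ⊕ opad = 3a 3e 24 26 37 24.
Inner hash: even-index sum = 416 mod 256 = 160; odd-index sum = 238 mod 256 = 238 → a0 ee.
Outer hash (recomputed tag): even-index sum = 309 mod 256 = 53; odd-index sum = 374 mod 256 = 118 → 35 76.
Recomputed tag = 3576; claimed = 35f1 → mismatch.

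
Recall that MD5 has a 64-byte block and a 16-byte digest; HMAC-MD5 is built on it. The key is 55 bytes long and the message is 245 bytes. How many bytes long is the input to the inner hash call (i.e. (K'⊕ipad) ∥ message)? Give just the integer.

309

Key is 55 ≤ 64 bytes, zero-padded: |K'| = 64.
Inner input = (K'⊕ipad) ∥ m → 64 + 245 = 309 bytes.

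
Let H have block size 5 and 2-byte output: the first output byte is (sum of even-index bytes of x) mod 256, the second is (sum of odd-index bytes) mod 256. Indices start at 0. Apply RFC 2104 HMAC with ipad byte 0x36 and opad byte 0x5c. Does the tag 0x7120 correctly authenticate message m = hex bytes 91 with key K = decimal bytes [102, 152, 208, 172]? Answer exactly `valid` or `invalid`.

Key decimal bytes [102, 152, 208, 172] = 66 98 d0 ac is 4 bytes ≤ B = 5; zero-pad to 5 bytes: K' = 66 98 d0 ac 00.
K' ⊕ ipad = 50 ae e6 9a 36; K' ⊕ opad = 3a c4 8c f0 5c.
Inner hash: even-index sum = 364 mod 256 = 108; odd-index sum = 473 mod 256 = 217 → 6c d9.
Outer hash (recomputed tag): even-index sum = 507 mod 256 = 251; odd-index sum = 544 mod 256 = 32 → fb 20.
Recomputed tag = fb20; claimed = 7120 → mismatch.

invalid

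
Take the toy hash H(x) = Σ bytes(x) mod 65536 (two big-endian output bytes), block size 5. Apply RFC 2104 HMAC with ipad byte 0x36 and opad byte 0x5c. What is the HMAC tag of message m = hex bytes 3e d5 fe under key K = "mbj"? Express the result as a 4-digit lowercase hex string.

01e8

Key "mbj" = 6d 62 6a is 3 bytes ≤ B = 5; zero-pad to 5 bytes: K' = 6d 62 6a 00 00.
K' ⊕ ipad = 5b 54 5c 36 36.  K' ⊕ opad = 31 3e 36 5c 5c.
Inner input = (K'⊕ipad) ∥ m = 5b 54 5c 36 36 ∥ 3e d5 fe.
Inner hash: sum = 91+84+92+54+54+62+213+254 = 904 → 03 88.
Outer input = (K'⊕opad) ∥ inner = 31 3e 36 5c 5c ∥ 03 88.
Outer hash (tag): sum = 49+62+54+92+92+3+136 = 488 → 01 e8.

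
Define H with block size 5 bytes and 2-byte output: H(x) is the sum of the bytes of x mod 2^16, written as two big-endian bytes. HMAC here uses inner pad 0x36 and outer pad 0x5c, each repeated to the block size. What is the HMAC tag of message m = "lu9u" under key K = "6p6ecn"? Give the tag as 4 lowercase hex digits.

024b

Key "6p6ecn" = 36 70 36 65 63 6e is 6 bytes > B = 5, so hash it first: H(key) = 02 12, then zero-pad to 5 bytes: K' = 02 12 00 00 00.
K' ⊕ ipad = 34 24 36 36 36.  K' ⊕ opad = 5e 4e 5c 5c 5c.
Inner input = (K'⊕ipad) ∥ m = 34 24 36 36 36 ∥ 6c 75 39 75.
Inner hash: sum = 52+36+54+54+54+108+117+57+117 = 649 → 02 89.
Outer input = (K'⊕opad) ∥ inner = 5e 4e 5c 5c 5c ∥ 02 89.
Outer hash (tag): sum = 94+78+92+92+92+2+137 = 587 → 02 4b.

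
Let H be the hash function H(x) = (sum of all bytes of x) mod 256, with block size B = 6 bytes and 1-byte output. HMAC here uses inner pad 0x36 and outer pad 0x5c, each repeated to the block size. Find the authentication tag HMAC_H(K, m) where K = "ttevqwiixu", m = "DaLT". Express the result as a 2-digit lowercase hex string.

Key "ttevqwiixu" = 74 74 65 76 71 77 69 69 78 75 is 10 bytes > B = 6, so hash it first: H(key) = 6a, then zero-pad to 6 bytes: K' = 6a 00 00 00 00 00.
K' ⊕ ipad = 5c 36 36 36 36 36.  K' ⊕ opad = 36 5c 5c 5c 5c 5c.
Inner input = (K'⊕ipad) ∥ m = 5c 36 36 36 36 36 ∥ 44 61 4c 54.
Inner hash: sum = 92+54+54+54+54+54+68+97+76+84 = 687; mod 256 = 175 → af.
Outer input = (K'⊕opad) ∥ inner = 36 5c 5c 5c 5c 5c ∥ af.
Outer hash (tag): sum = 54+92+92+92+92+92+175 = 689; mod 256 = 177 → b1.

b1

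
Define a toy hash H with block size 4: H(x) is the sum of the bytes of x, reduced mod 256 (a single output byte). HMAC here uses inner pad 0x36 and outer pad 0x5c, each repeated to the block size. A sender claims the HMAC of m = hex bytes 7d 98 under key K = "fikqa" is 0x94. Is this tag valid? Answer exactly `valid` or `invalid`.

invalid

Key "fikqa" = 66 69 6b 71 61 is 5 bytes > B = 4, so hash it first: H(key) = 0c, then zero-pad to 4 bytes: K' = 0c 00 00 00.
K' ⊕ ipad = 3a 36 36 36; K' ⊕ opad = 50 5c 5c 5c.
Inner hash: sum = 58+54+54+54+125+152 = 497; mod 256 = 241 → f1.
Outer hash (recomputed tag): sum = 80+92+92+92+241 = 597; mod 256 = 85 → 55.
Recomputed tag = 55; claimed = 94 → mismatch.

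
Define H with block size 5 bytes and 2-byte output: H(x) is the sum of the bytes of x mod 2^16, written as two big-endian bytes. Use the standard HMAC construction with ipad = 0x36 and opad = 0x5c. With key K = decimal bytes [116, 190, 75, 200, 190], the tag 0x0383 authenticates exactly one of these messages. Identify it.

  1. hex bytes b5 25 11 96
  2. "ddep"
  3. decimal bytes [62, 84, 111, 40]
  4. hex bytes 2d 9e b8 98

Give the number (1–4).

Key decimal bytes [116, 190, 75, 200, 190] = 74 be 4b c8 be is exactly B = 5 bytes: K' = 74 be 4b c8 be.
K' ⊕ ipad = 42 88 7d fe 88; K' ⊕ opad = 28 e2 17 94 e2.
m1: inner = H(42 88 7d fe 88 b5 25 11 96) = 04 4e; tag = H(28 e2 17 94 e2 04 4e) = 02e9
m2: inner = H(42 88 7d fe 88 64 64 65 70) = 04 6a; tag = H(28 e2 17 94 e2 04 6a) = 0305
m3: inner = H(42 88 7d fe 88 3e 54 6f 28) = 03 f6; tag = H(28 e2 17 94 e2 03 f6) = 0390
m4: inner = H(42 88 7d fe 88 2d 9e b8 98) = 04 e8; tag = H(28 e2 17 94 e2 04 e8) = 0383 ← matches

4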